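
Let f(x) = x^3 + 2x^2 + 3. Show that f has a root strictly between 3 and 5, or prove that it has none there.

The endpoint values f(3) = 48 and f(5) = 178 are both positive. Claim: f(x) > 0 for every x in (3, 5).
Shift to the endpoint 3: with x = 3 + u (0 < u < 2), one computes f(3 + u) = u^3 + 11u^2 + 39u + 48.
All 4 nonzero coefficients of this polynomial in u are positive; hence for u > 0 the value is a sum of positive terms (the constant 48 among them).
So f is strictly positive on (3, 5); no root exists in the interval.

No.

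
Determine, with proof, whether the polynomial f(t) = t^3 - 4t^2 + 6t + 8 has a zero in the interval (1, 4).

Evaluate at the endpoints: f(1) = 11, f(4) = 32 — same sign (positive).
f'(t) = 3t^2 - 8t + 6 has discriminant (-8)² − 4·3·6 = -8 < 0, so f' has no real roots and is positive for every real t.
Hence f is strictly increasing on ℝ, and in particular on [1, 4]. A strictly monotone function with same-sign endpoint values stays positive on the whole interval, so f has no zero in (1, 4).

No.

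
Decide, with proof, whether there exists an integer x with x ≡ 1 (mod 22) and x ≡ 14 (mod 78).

No, no such integer exists.

gcd(22, 78) = 2. If x ≡ 1 (mod 22) and x ≡ 14 (mod 78), then x ≡ 1 (mod 2) and x ≡ 14 (mod 2).
However 1 ≡ 1 and 14 ≡ 0 (mod 2), and 1 ≠ 0.
So no integer satisfies both congruences.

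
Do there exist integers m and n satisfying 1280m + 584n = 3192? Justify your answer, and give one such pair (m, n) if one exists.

Every value of 1280m + 584n is a multiple of gcd(1280, 584) = 8; since 8 ∣ 3192, solutions exist.
Dividing through by 8 reduces the equation to 160m + 73n = 399.
Run the Euclidean algorithm on 160 and 73: 160 = 2·73 + 14, 73 = 5·14 + 3, 14 = 4·3 + 2, 3 = 1·2 + 1, 2 = 2·1 + 0.
Unwinding: 1 = 3 − 1·2 = 3 − (14 − 4·3) = −14 + 5·3 = −14 + 5·(73 − 5·14) = 5·73 − 26·14 = 5·73 − 26·(160 − 2·73) = −26·160 + 57·73, i.e. 160·(-26) + 73·57 = 1.
Times 399: 160·(-10374) + 73·22743 = 399, so (-10374, 22743) solves it.
Shifting by a multiple of (73, −160) keeps it a solution: m = -10374 + 143·73 = 65, n = 22743 − 143·160 = -137.
Indeed 1280·65 + 584·(-137) = 83200 − 80008 = 3192.

m = 65, n = -137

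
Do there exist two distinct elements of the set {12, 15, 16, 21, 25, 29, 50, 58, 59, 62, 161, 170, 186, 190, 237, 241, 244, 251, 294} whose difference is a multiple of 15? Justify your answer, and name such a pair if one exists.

Yes: 12 and 237.

Both 12 and 237 leave remainder 12 on division by 15; their difference 225 = 15·15 is a multiple of 15.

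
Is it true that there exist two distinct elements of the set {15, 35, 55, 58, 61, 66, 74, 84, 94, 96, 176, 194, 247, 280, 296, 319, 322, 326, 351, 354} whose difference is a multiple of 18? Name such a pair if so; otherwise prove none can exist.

The pair (58, 94) works.

58 mod 18 = 4 and 94 mod 18 = 4, so 94 − 58 = 36 = 2·18.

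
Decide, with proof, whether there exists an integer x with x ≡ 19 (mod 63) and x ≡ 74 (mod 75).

Both moduli are multiples of 3 = gcd(63, 75), so any solution would satisfy x ≡ 19 and x ≡ 74 modulo 3 simultaneously.
But 19 mod 3 = 1 while 74 mod 3 = 2, a contradiction.
So no integer satisfies both congruences.

No, no such integer exists.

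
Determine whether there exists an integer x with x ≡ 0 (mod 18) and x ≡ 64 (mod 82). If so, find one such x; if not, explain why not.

The moduli are not coprime: gcd(18, 82) = 2. Compatibility requires 2 ∣ (64 − 0) = 64, which holds, so solutions exist.
Put x = 0 + 18t, so we need 18t ≡ 64 (mod 82), equivalently (divide by 2) 9t ≡ 32 (mod 41).
Note 9·32 = 288 ≡ 1 (mod 41) (as 288 − 1 = 7·41), so 9⁻¹ ≡ 32.
Multiplying by 32: t ≡ 32·32 = 1024 ≡ 40 (mod 41).
Then x = 0 + 18·40 = 720.
Verify: 720 = 40·18 + 0 and 720 = 8·82 + 64. ✓

x = 720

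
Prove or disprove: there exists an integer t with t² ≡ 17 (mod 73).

There is no such integer.

73 is prime, so by Euler's criterion 17 is a square mod 73 iff 17^((73−1)/2) = 17^36 ≡ 1 (mod 73).
Squaring successively (mod 73): 17^2 = 289 ≡ 70; 17^4 ≡ 70² = 4900 ≡ 9; 17^8 ≡ 9² = 81 ≡ 8; 17^16 ≡ 8² = 64 ≡ 64; 17^32 ≡ 64² = 4096 ≡ 8.
Since 36 = 32 + 4, 17^36 ≡ 8 · 9; multiplying out mod 73: 8·9 = 72 ≡ 72. Thus 17^36 ≡ 72 ≡ −1 (mod 73).
By Euler's criterion 17 is a quadratic non-residue mod 73: no t satisfies t² ≡ 17 (mod 73).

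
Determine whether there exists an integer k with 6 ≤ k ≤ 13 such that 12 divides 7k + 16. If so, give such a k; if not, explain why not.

Scanning upward from k = 6 gives 58, 65, none divisible by 12. k = 8 works, since 7·8 + 16 = 72 = 6·12.

k = 8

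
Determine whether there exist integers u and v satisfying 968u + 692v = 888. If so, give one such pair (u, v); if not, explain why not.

u = 101, v = -140

Every value of 968u + 692v is a multiple of gcd(968, 692) = 4; since 4 ∣ 888, solutions exist.
Dividing through by 4 reduces the equation to 242u + 173v = 222.
Euclidean algorithm: 242 = 1·173 + 69, 173 = 2·69 + 35, 69 = 1·35 + 34, 35 = 1·34 + 1, 34 = 34·1 + 0.
Unwinding: 1 = 35 − 1·34 = 35 − (69 − 1·35) = −69 + 2·35 = −69 + 2·(173 − 2·69) = 2·173 − 5·69 = 2·173 − 5·(242 − 1·173) = −5·242 + 7·173, i.e. 242·(-5) + 173·7 = 1.
Scaling by 222 gives the particular solution (u, v) = (-1110, 1554).
Shifting by a multiple of (173, −242) keeps it a solution: u = -1110 + 7·173 = 101, v = 1554 − 7·242 = -140.
Indeed 968·101 + 692·(-140) = 97768 − 96880 = 888.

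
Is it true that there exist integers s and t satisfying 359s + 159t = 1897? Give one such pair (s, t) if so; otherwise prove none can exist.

s = 23, t = -40

359 and 159 are coprime, so 359s + 159t ranges over all of ℤ.
Euclidean algorithm: 359 = 2·159 + 41, 159 = 3·41 + 36, 41 = 1·36 + 5, 36 = 7·5 + 1, 5 = 5·1 + 0.
Working back up the chain: 1 = 36 − 7·5 = 36 − 7·(41 − 1·36) = −7·41 + 8·36 = −7·41 + 8·(159 − 3·41) = 8·159 − 31·41 = 8·159 − 31·(359 − 2·159) = −31·359 + 70·159. So 359·(-31) + 159·70 = 1.
Multiplying through by 1897: s = (-31)·1897 = -58807, t = 70·1897 = 132790 is a solution.
Shifting by a multiple of (159, −359) keeps it a solution: s = -58807 + 370·159 = 23, t = 132790 − 370·359 = -40.
Indeed 359·23 + 159·(-40) = 8257 − 6360 = 1897.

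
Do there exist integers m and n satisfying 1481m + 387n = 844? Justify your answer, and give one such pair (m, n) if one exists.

m = 230, n = -878

1481 and 387 are coprime, so 1481m + 387n ranges over all of ℤ.
Run the Euclidean algorithm on 1481 and 387: 1481 = 3·387 + 320, 387 = 1·320 + 67, 320 = 4·67 + 52, 67 = 1·52 + 15, 52 = 3·15 + 7, 15 = 2·7 + 1, 7 = 7·1 + 0.
Back-substituting, 1 = 15 − 2·7 = 15 − 2·(52 − 3·15) = −2·52 + 7·15 = −2·52 + 7·(67 − 1·52) = 7·67 − 9·52 = 7·67 − 9·(320 − 4·67) = −9·320 + 43·67 = −9·320 + 43·(387 − 1·320) = 43·387 − 52·320 = 43·387 − 52·(1481 − 3·387) = −52·1481 + 199·387; that is, 1481·(-52) + 387·199 = 1.
Times 844: 1481·(-43888) + 387·167956 = 844, so (-43888, 167956) solves it.
Shifting by a multiple of (387, −1481) keeps it a solution: m = -43888 + 114·387 = 230, n = 167956 − 114·1481 = -878.
Check: 1481·230 + 387·(-878) = 340630 − 339786 = 844. ✓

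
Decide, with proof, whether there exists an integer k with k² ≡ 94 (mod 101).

No such integer exists.

101 is prime, so by Euler's criterion 94 is a square mod 101 iff 94^((101−1)/2) = 94^50 ≡ 1 (mod 101).
Repeated squaring mod 101: 94^2 = 8836 ≡ 49; 94^4 ≡ 49² = 2401 ≡ 78; 94^8 ≡ 78² = 6084 ≡ 24; 94^16 ≡ 24² = 576 ≡ 71; 94^32 ≡ 71² = 5041 ≡ 92.
Since 50 = 32 + 16 + 2, 94^50 ≡ 92 · 71 · 49; multiplying out mod 101: 92·71 = 6532 ≡ 68, then 68·49 = 3332 ≡ 100. Thus 94^50 ≡ 100 ≡ −1 (mod 101).
By Euler's criterion 94 is a quadratic non-residue mod 101: no k satisfies k² ≡ 94 (mod 101).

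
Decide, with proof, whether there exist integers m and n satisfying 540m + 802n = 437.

No such integers exist.

Any value of 540m + 802n is a multiple of gcd(540, 802) = 2.
But 437 is not a multiple of 2 (it leaves remainder 1).
So the equation is unsolvable over ℤ.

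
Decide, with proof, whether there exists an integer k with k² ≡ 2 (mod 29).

Apply Euler's criterion with the prime 29: 2 is a quadratic residue iff 2^14 ≡ 1 (mod 29), and a non-residue iff it is ≡ −1.
Repeated squaring mod 29: 2^2 = 4 ≡ 4; 2^4 ≡ 4² = 16 ≡ 16; 2^8 ≡ 16² = 256 ≡ 24.
Since 14 = 8 + 4 + 2, 2^14 ≡ 24 · 16 · 4; multiplying out mod 29: 24·16 = 384 ≡ 7, then 7·4 = 28 ≡ 28. Thus 2^14 ≡ 28 ≡ −1 (mod 29).
The value −1 means 2 is a non-residue modulo 29, so k² ≡ 2 (mod 29) is impossible.

There is no such integer.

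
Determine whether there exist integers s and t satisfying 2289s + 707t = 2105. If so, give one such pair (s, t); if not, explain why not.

There are no such integers.

gcd(2289, 707) = 7, so every integer of the form 2289s + 707t is a multiple of 7.
But 2105 = 7·300 + 5, so 7 ∤ 2105.
Therefore 2289s + 707t = 2105 has no solution in integers.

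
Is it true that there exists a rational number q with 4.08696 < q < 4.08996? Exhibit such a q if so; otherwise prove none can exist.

Scale by 34: the interval becomes (138.95664, 139.05864), which contains the integer 139.
Hence 139/34 is a rational number with 4.08696 < 139/34 < 4.08996.

q = 139/34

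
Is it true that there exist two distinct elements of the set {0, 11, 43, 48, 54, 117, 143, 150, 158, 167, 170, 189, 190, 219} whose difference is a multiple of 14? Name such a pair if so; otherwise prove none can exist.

Reduce each element modulo 14: 0↦0, 11↦11, 43↦1, 48↦6, 54↦12, 117↦5, 143↦3, 150↦10, 158↦4, 167↦13, 170↦2, 189↦7, 190↦8, 219↦9.
All 14 residues are distinct, so no two elements differ by a multiple of 14.

No such pair exists.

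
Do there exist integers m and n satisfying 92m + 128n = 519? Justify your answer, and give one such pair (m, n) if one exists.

gcd(92, 128) = 4, so every integer of the form 92m + 128n is a multiple of 4.
But 519 = 4·129 + 3, so 4 ∤ 519.
Therefore 92m + 128n = 519 has no solution in integers.

There are no such integers.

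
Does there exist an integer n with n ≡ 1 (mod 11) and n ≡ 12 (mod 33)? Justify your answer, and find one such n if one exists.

The moduli are not coprime: gcd(11, 33) = 11. Compatibility requires 11 ∣ (12 − 1) = 11, which holds, so solutions exist.
Step through n = 1, 1 + 11, 1 + 2·11, …: the values 1, 12 reduce mod 33 to 1, 12. The value 12 hits 12.
Verify: 12 = 1·11 + 1 and 12 = 0·33 + 12. ✓

n = 12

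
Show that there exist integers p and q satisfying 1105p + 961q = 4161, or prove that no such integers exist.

p = 129, q = -144

Since gcd(1105, 961) = 1, every integer is an integer combination of 1105 and 961.
Run the Euclidean algorithm on 1105 and 961: 1105 = 1·961 + 144, 961 = 6·144 + 97, 144 = 1·97 + 47, 97 = 2·47 + 3, 47 = 15·3 + 2, 3 = 1·2 + 1, 2 = 2·1 + 0.
Back-substituting, 1 = 3 − 1·2 = 3 − (47 − 15·3) = −47 + 16·3 = −47 + 16·(97 − 2·47) = 16·97 − 33·47 = 16·97 − 33·(144 − 1·97) = −33·144 + 49·97 = −33·144 + 49·(961 − 6·144) = 49·961 − 327·144 = 49·961 − 327·(1105 − 1·961) = −327·1105 + 376·961; that is, 1105·(-327) + 961·376 = 1.
Scaling by 4161 gives the particular solution (p, q) = (-1360647, 1564536).
Adding 1416·961 to p and subtracting 1416·1105 from q gives the tidier solution (129, -144).
Check: 1105·129 + 961·(-144) = 142545 − 138384 = 4161. ✓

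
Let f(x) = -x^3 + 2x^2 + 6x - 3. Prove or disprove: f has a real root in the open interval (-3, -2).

No such root exists.

f(-3) = 24 and f(-2) = 1, both positive, so a sign-change argument is unavailable; we show f keeps this sign on the whole interval.
Substitute x = -2 − u, where 0 < u < 1 on the interval. Expanding, f(-2 − u) = u^3 + 8u^2 + 14u + 1.
All 4 nonzero coefficients of this polynomial in u are positive; hence for u > 0 the value is a sum of positive terms (the constant 1 among them).
Therefore f(x) > 0 throughout (-3, -2), and f has no zero there.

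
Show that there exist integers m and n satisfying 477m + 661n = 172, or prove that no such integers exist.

Since gcd(477, 661) = 1, every integer is an integer combination of 477 and 661.
Euclidean algorithm: 661 = 1·477 + 184, 477 = 2·184 + 109, 184 = 1·109 + 75, 109 = 1·75 + 34, 75 = 2·34 + 7, 34 = 4·7 + 6, 7 = 1·6 + 1, 6 = 6·1 + 0.
Back-substituting, 1 = 7 − 1·6 = 7 − (34 − 4·7) = −34 + 5·7 = −34 + 5·(75 − 2·34) = 5·75 − 11·34 = 5·75 − 11·(109 − 1·75) = −11·109 + 16·75 = −11·109 + 16·(184 − 1·109) = 16·184 − 27·109 = 16·184 − 27·(477 − 2·184) = −27·477 + 70·184 = −27·477 + 70·(661 − 1·477) = 70·661 − 97·477; that is, 477·(-97) + 661·70 = 1.
Times 172: 477·(-16684) + 661·12040 = 172, so (-16684, 12040) solves it.
The general solution is m = -16684 + 661k, n = 12040 − 477k; taking k = 26 gives the smaller pair m = 502, n = -362.
Indeed 477·502 + 661·(-362) = 239454 − 239282 = 172.

m = 502, n = -362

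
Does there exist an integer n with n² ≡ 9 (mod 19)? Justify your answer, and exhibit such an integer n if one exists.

Take n = 3. Then 3² = 9, and since 0 ≤ 9 < 19 this is already reduced: 3² ≡ 9 (mod 19).

n = 3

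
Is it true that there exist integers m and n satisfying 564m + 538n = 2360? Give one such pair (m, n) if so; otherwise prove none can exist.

Every value of 564m + 538n is a multiple of gcd(564, 538) = 2; since 2 ∣ 2360, solutions exist.
Dividing through by 2 reduces the equation to 282m + 269n = 1180.
Euclidean algorithm: 282 = 1·269 + 13, 269 = 20·13 + 9, 13 = 1·9 + 4, 9 = 2·4 + 1, 4 = 4·1 + 0.
Unwinding: 1 = 9 − 2·4 = 9 − 2·(13 − 1·9) = −2·13 + 3·9 = −2·13 + 3·(269 − 20·13) = 3·269 − 62·13 = 3·269 − 62·(282 − 1·269) = −62·282 + 65·269, i.e. 282·(-62) + 269·65 = 1.
Multiplying through by 1180: m = (-62)·1180 = -73160, n = 65·1180 = 76700 is a solution.
Shifting by a multiple of (269, −282) keeps it a solution: m = -73160 + 272·269 = 8, n = 76700 − 272·282 = -4.
Check: 564·8 + 538·(-4) = 4512 − 2152 = 2360. ✓

m = 8, n = -4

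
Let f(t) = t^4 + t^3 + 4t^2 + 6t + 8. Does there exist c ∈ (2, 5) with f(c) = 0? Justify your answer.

The endpoint values f(2) = 60 and f(5) = 888 are both positive. Claim: f(t) > 0 for every t in (2, 5).
Shift to the endpoint 2: with t = 2 + u (0 < u < 3), one computes f(2 + u) = u^4 + 9u^3 + 34u^2 + 66u + 60.
All 5 nonzero coefficients of this polynomial in u are positive; hence for u > 0 the value is a sum of positive terms (the constant 60 among them).
So f is strictly positive on (2, 5); no root exists in the interval.

No such root exists.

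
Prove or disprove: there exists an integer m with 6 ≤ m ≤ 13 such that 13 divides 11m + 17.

For m = 6, 7, …, 13 the values of 11m + 17 modulo 13 are 5, 3, 1, 12, 10, 8, 6, 4 respectively.
Since 0 is absent from this list, 13 ∤ 11m + 17 for every m with 6 ≤ m ≤ 13.

There is no such integer m in that range.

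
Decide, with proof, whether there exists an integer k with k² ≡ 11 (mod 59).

59 is prime, so by Euler's criterion 11 is a square mod 59 iff 11^((59−1)/2) = 11^29 ≡ 1 (mod 59).
Squaring successively (mod 59): 11^2 = 121 ≡ 3; 11^4 ≡ 3² = 9 ≡ 9; 11^8 ≡ 9² = 81 ≡ 22; 11^16 ≡ 22² = 484 ≡ 12.
Since 29 = 16 + 8 + 4 + 1, 11^29 ≡ 12 · 22 · 9 · 11; multiplying out mod 59: 12·22 = 264 ≡ 28, then 28·9 = 252 ≡ 16, then 16·11 = 176 ≡ 58. Thus 11^29 ≡ 58 ≡ −1 (mod 59).
The value −1 means 11 is a non-residue modulo 59, so k² ≡ 11 (mod 59) is impossible.

No, no such integer exists.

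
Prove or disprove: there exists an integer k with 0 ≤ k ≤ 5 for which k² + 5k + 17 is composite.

There is no such integer k in that range.

The values for k = 0, 1, …, 5 are 17, 23, 31, 41, 53, 67, and each of these is prime.
So no value in the range makes the expression composite.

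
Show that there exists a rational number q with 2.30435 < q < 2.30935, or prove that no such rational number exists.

Look for a denominator N such that an integer falls strictly between N·2.30435 and N·2.30935. N = 13 works: 13·2.30435 = 29.95655 < 30 < 30.02155 = 13·2.30935.
Dividing back, 2.30435 < 30/13 < 2.30935, and 30/13 is rational.

q = 30/13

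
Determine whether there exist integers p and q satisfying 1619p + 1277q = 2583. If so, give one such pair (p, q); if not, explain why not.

1619 and 1277 are coprime, so 1619p + 1277q ranges over all of ℤ.
Run the Euclidean algorithm on 1619 and 1277: 1619 = 1·1277 + 342, 1277 = 3·342 + 251, 342 = 1·251 + 91, 251 = 2·91 + 69, 91 = 1·69 + 22, 69 = 3·22 + 3, 22 = 7·3 + 1, 3 = 3·1 + 0.
Working back up the chain: 1 = 22 − 7·3 = 22 − 7·(69 − 3·22) = −7·69 + 22·22 = −7·69 + 22·(91 − 1·69) = 22·91 − 29·69 = 22·91 − 29·(251 − 2·91) = −29·251 + 80·91 = −29·251 + 80·(342 − 1·251) = 80·342 − 109·251 = 80·342 − 109·(1277 − 3·342) = −109·1277 + 407·342 = −109·1277 + 407·(1619 − 1·1277) = 407·1619 − 516·1277. So 1619·407 + 1277·(-516) = 1.
Multiplying through by 2583: p = 407·2583 = 1051281, q = (-516)·2583 = -1332828 is a solution.
Subtracting 823·1277 from p and adding 823·1619 to q gives the tidier solution (310, -391).
Indeed 1619·310 + 1277·(-391) = 501890 − 499307 = 2583.

p = 310, q = -391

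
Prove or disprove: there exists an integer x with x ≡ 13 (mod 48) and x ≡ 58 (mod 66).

No, no such integer exists.

Reduce both congruences modulo 6, which divides 48 and 66: they say x ≡ 13 (mod 6) and x ≡ 58 (mod 6).
These are incompatible: 13 − 58 = -45 is not divisible by 6.
Hence the system has no solution.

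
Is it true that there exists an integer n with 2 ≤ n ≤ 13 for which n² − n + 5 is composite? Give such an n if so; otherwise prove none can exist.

n = 9

At n = 9: 9² − 9 + 5 = 77 = 7·11, which is composite.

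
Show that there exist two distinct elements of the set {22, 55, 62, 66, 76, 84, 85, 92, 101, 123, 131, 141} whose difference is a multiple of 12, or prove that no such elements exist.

Residues mod 12: 22↦10, 55↦7, 62↦2, 66↦6, 76↦4, 84↦0, 85↦1, 92↦8, 101↦5, 123↦3, 131↦11, 141↦9.
No residue repeats among the 12 elements, so no pair has difference ≡ 0 (mod 12).

No such pair exists.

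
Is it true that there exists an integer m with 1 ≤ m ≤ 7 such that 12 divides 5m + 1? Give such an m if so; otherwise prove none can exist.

m = 7

Try m = 7: 5·7 + 1 = 36 = 3·12, which is divisible by 12.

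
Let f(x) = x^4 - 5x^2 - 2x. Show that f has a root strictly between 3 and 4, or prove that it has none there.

No such root exists.

The endpoint values f(3) = 30 and f(4) = 168 are both positive. Claim: f(x) > 0 for every x in (3, 4).
Substitute x = 3 + u, where 0 < u < 1 on the interval. Expanding, f(3 + u) = u^4 + 12u^3 + 49u^2 + 76u + 30.
The nonzero coefficients here are all positive, so for u > 0 every term is positive (or zero), and the constant term 30 is strictly positive.
Therefore f(x) > 0 throughout (3, 4), and f has no zero there.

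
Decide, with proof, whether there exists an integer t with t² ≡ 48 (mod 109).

t = 87 works: 87² = 7569, and 7569 − 48 = 7521 = 69·109.

t = 87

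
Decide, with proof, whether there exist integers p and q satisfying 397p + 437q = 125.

397 and 437 are coprime, so 397p + 437q ranges over all of ℤ.
Euclidean algorithm: 437 = 1·397 + 40, 397 = 9·40 + 37, 40 = 1·37 + 3, 37 = 12·3 + 1, 3 = 3·1 + 0.
Unwinding: 1 = 37 − 12·3 = 37 − 12·(40 − 1·37) = −12·40 + 13·37 = −12·40 + 13·(397 − 9·40) = 13·397 − 129·40 = 13·397 − 129·(437 − 1·397) = −129·437 + 142·397, i.e. 397·142 + 437·(-129) = 1.
Scaling by 125 gives the particular solution (p, q) = (17750, -16125).
Shifting by a multiple of (437, −397) keeps it a solution: p = 17750 − 40·437 = 270, q = -16125 + 40·397 = -245.
Check: 397·270 + 437·(-245) = 107190 − 107065 = 125. ✓

p = 270, q = -245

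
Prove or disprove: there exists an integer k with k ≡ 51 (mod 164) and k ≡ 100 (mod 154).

Reduce both congruences modulo 2, which divides 164 and 154: they say k ≡ 51 (mod 2) and k ≡ 100 (mod 2).
But 51 mod 2 = 1 while 100 mod 2 = 0, a contradiction.
Therefore no such k exists.

No such integer exists.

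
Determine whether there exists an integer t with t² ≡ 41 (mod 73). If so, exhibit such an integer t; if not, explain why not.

Take t = 48. Then 48² = 2304 = 31·73 + 41, so 48² ≡ 41 (mod 73).

t = 48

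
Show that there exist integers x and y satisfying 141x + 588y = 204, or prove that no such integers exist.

gcd(141, 588) = 3, and 3 divides 204, so integer solutions exist.
Dividing through by 3 reduces the equation to 47x + 196y = 68.
Dividing repeatedly: 196 = 4·47 + 8, 47 = 5·8 + 7, 8 = 1·7 + 1, 7 = 7·1 + 0.
Unwinding: 1 = 8 − 1·7 = 8 − (47 − 5·8) = −47 + 6·8 = −47 + 6·(196 − 4·47) = 6·196 − 25·47, i.e. 47·(-25) + 196·6 = 1.
Scaling by 68 gives the particular solution (x, y) = (-1700, 408).
The general solution is x = -1700 + 196k, y = 408 − 47k; taking k = 9 gives the smaller pair x = 64, y = -15.
Indeed 141·64 + 588·(-15) = 9024 − 8820 = 204.

x = 64, y = -15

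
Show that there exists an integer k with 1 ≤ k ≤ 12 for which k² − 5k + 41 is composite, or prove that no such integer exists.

At k = 7: 7² − 5·7 + 41 = 55 = 5·11, which is composite.

k = 7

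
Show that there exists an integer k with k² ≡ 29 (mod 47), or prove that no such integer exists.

No, no such integer exists.

47 is prime, so by Euler's criterion 29 is a square mod 47 iff 29^((47−1)/2) = 29^23 ≡ 1 (mod 47).
Repeated squaring mod 47: 29^2 = 841 ≡ 42; 29^4 ≡ 42² = 1764 ≡ 25; 29^8 ≡ 25² = 625 ≡ 14; 29^16 ≡ 14² = 196 ≡ 8.
Since 23 = 16 + 4 + 2 + 1, 29^23 ≡ 8 · 25 · 42 · 29; multiplying out mod 47: 8·25 = 200 ≡ 12, then 12·42 = 504 ≡ 34, then 34·29 = 986 ≡ 46. Thus 29^23 ≡ 46 ≡ −1 (mod 47).
By Euler's criterion 29 is a quadratic non-residue mod 47: no k satisfies k² ≡ 29 (mod 47).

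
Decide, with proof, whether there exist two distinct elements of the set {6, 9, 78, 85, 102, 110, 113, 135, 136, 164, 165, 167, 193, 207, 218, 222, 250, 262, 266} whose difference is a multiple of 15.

85 and 250 are such a pair.

Reduce each element mod 15: 6↦6, 9↦9, 78↦3, 85↦10, 102↦12, 110↦5, 113↦8, 135↦0, 136↦1, 164↦14, 165↦0, 167↦2, 193↦13, 207↦12, 218↦8, 222↦12, 250↦10, 262↦7, 266↦11. The residue 10 repeats (at 85 and 250), and 250 − 85 = 165 = 11·15.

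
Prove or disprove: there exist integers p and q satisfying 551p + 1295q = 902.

551 and 1295 are coprime, so 551p + 1295q ranges over all of ℤ.
Run the Euclidean algorithm on 1295 and 551: 1295 = 2·551 + 193, 551 = 2·193 + 165, 193 = 1·165 + 28, 165 = 5·28 + 25, 28 = 1·25 + 3, 25 = 8·3 + 1, 3 = 3·1 + 0.
Unwinding: 1 = 25 − 8·3 = 25 − 8·(28 − 1·25) = −8·28 + 9·25 = −8·28 + 9·(165 − 5·28) = 9·165 − 53·28 = 9·165 − 53·(193 − 1·165) = −53·193 + 62·165 = −53·193 + 62·(551 − 2·193) = 62·551 − 177·193 = 62·551 − 177·(1295 − 2·551) = −177·1295 + 416·551, i.e. 551·416 + 1295·(-177) = 1.
Multiplying through by 902: p = 416·902 = 375232, q = (-177)·902 = -159654 is a solution.
Shifting by a multiple of (1295, −551) keeps it a solution: p = 375232 − 289·1295 = 977, q = -159654 + 289·551 = -415.
Indeed 551·977 + 1295·(-415) = 538327 − 537425 = 902.

p = 977, q = -415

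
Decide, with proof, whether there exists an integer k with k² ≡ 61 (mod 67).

No, no such integer exists.

Apply Euler's criterion with the prime 67: 61 is a quadratic residue iff 61^33 ≡ 1 (mod 67), and a non-residue iff it is ≡ −1.
Repeated squaring mod 67: 61^2 = 3721 ≡ 36; 61^4 ≡ 36² = 1296 ≡ 23; 61^8 ≡ 23² = 529 ≡ 60; 61^16 ≡ 60² = 3600 ≡ 49; 61^32 ≡ 49² = 2401 ≡ 56.
Since 33 = 32 + 1, 61^33 ≡ 56 · 61; multiplying out mod 67: 56·61 = 3416 ≡ 66. Thus 61^33 ≡ 66 ≡ −1 (mod 67).
The value −1 means 61 is a non-residue modulo 67, so k² ≡ 61 (mod 67) is impossible.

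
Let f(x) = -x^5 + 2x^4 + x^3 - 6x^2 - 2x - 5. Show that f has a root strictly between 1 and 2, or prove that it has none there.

f(1) = -11 and f(2) = -25, both negative, so a sign-change argument is unavailable; we show f keeps this sign on the whole interval.
Substitute x = 1 + u, where 0 < u < 1 on the interval. Expanding, f(1 + u) = -u^5 - 3u^4 - u^3 - u^2 - 8u - 11.
All 6 nonzero coefficients of this polynomial in u are negative; hence for u > 0 the value is a sum of negative terms (the constant -11 among them).
Therefore f(x) < 0 throughout (1, 2), and f has no zero there.

No such root exists.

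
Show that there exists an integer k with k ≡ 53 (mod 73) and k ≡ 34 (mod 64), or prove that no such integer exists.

The moduli 73 and 64 are coprime, so by the Chinese Remainder Theorem a unique solution modulo 4672 exists.
Any solution of the first congruence is k = 53 + 73t; substituting into the second, 73t ≡ 34 − 53 ≡ 45 (mod 64).
73 ≡ 9 (mod 64), so this reads 9t ≡ 45 (mod 64). Since 9·57 = 513 = 8·64 + 1, the inverse of 9 mod 64 is 57.
Multiplying by 57: t ≡ 57·45 = 2565 ≡ 5 (mod 64).
Taking t = 5 gives k = 53 + 73·5 = 418.
Check: 418 mod 73 = 53, 418 mod 64 = 34. ✓

k = 418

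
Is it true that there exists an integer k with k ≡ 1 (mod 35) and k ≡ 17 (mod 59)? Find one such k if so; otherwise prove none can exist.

k = 666

The moduli 35 and 59 are coprime, so by the Chinese Remainder Theorem a unique solution modulo 2065 exists.
Write k = 1 + 35t and require 1 + 35t ≡ 17 (mod 59), i.e. 35t ≡ 16 (mod 59).
Since 35·27 = 945 = 16·59 + 1, the inverse of 35 mod 59 is 27.
Multiplying by 27: t ≡ 27·16 = 432 ≡ 19 (mod 59).
Taking t = 19 gives k = 1 + 35·19 = 666.
Check: 666 mod 35 = 1, 666 mod 59 = 17. ✓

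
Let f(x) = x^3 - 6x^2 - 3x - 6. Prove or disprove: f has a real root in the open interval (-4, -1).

No.

The endpoint values f(-4) = -154 and f(-1) = -10 are both negative. Claim: f(x) < 0 for every x in (-4, -1).
Shift to the endpoint -1: with x = -1 − u (0 < u < 3), one computes f(-1 − u) = -u^3 - 9u^2 - 12u - 10.
The nonzero coefficients here are all negative, so for u > 0 every term is negative (or zero), and the constant term -10 is strictly negative.
Therefore f(x) < 0 throughout (-4, -1), and f has no zero there.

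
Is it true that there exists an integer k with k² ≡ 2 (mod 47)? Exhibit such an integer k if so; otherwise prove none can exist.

Take k = 7. Then 7² = 49 = 1·47 + 2, so 7² ≡ 2 (mod 47).

k = 7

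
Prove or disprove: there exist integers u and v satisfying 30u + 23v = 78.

Since gcd(30, 23) = 1, every integer is an integer combination of 30 and 23.
Euclidean algorithm: 30 = 1·23 + 7, 23 = 3·7 + 2, 7 = 3·2 + 1, 2 = 2·1 + 0.
Unwinding: 1 = 7 − 3·2 = 7 − 3·(23 − 3·7) = −3·23 + 10·7 = −3·23 + 10·(30 − 1·23) = 10·30 − 13·23, i.e. 30·10 + 23·(-13) = 1.
Multiplying through by 78: u = 10·78 = 780, v = (-13)·78 = -1014 is a solution.
The general solution is u = 780 + 23k, v = -1014 − 30k; taking k = -33 gives the smaller pair u = 21, v = -24.
Check: 30·21 + 23·(-24) = 630 − 552 = 78. ✓

u = 21, v = -24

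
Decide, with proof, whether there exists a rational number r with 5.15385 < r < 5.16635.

Look for a denominator N such that an integer falls strictly between N·5.15385 and N·5.16635. N = 19 works: 19·5.15385 = 97.92315 < 98 < 98.16065 = 19·5.16635.
So r = 98/19 works: it is a ratio of integers, and dividing 19·5.15385 < 98 < 19·5.16635 through by 19 gives 5.15385 < 98/19 < 5.16635.

r = 98/19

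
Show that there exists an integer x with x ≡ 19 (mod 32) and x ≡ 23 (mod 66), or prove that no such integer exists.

x = 947

Here gcd(32, 66) = 2, and both 19 and 23 leave remainder 1 mod 2, so the system is consistent.
Put x = 19 + 32t, so we need 32t ≡ 4 (mod 66), equivalently (divide by 2) 16t ≡ 2 (mod 33).
To invert 16 modulo 33: 33 = 2·16 + 1, 16 = 16·1 + 0, and unwinding, 1 = 33 − 2·16. Thus 16⁻¹ ≡ -2 ≡ 31 (mod 33).
Therefore t ≡ 31·2 = 62 ≡ 29 (mod 33).
Then x = 19 + 32·29 = 947.
Check: 947 mod 32 = 19, 947 mod 66 = 23. ✓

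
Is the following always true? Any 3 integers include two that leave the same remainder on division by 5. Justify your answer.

No, the set {19, 20, 21} is a counterexample.

Consider the 3 integers 19, 20, 21. They lie in distinct residue classes modulo 5, since 3 ≤ 5.
So no two of them leave the same remainder on division by 5; the claim fails for this set.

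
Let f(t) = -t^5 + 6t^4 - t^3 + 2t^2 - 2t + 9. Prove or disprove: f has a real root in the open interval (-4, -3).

The endpoint values f(-4) = 2673 and f(-3) = 789 are both positive. Claim: f(t) > 0 for every t in (-4, -3).
Shift to the endpoint -3: with t = -3 − u (0 < u < 1), one computes f(-3 − u) = u^5 + 21u^4 + 163u^3 + 605u^2 + 1094u + 789.
The nonzero coefficients here are all positive, so for u > 0 every term is positive (or zero), and the constant term 789 is strictly positive.
So f is strictly positive on (-4, -3); no root exists in the interval.

f has no root in that interval.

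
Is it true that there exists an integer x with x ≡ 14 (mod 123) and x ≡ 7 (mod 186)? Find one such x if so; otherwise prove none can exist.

There is no such integer.

gcd(123, 186) = 3. If x ≡ 14 (mod 123) and x ≡ 7 (mod 186), then x ≡ 14 (mod 3) and x ≡ 7 (mod 3).
However 14 ≡ 2 and 7 ≡ 1 (mod 3), and 2 ≠ 1.
Hence the system has no solution.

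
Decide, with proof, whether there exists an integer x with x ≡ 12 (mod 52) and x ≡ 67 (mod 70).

No such integer exists.

Reduce both congruences modulo 2, which divides 52 and 70: they say x ≡ 12 (mod 2) and x ≡ 67 (mod 2).
But 12 mod 2 = 0 while 67 mod 2 = 1, a contradiction.
So no integer satisfies both congruences.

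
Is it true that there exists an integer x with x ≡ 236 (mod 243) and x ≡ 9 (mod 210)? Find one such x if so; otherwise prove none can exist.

No, no such integer exists.

Reduce both congruences modulo 3, which divides 243 and 210: they say x ≡ 236 (mod 3) and x ≡ 9 (mod 3).
But 236 mod 3 = 2 while 9 mod 3 = 0, a contradiction.
Therefore no such x exists.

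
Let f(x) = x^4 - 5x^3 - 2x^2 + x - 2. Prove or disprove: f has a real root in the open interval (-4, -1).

f(-4) = 538 and f(-1) = 1, both positive, so a sign-change argument is unavailable; we show f keeps this sign on the whole interval.
Substitute x = -1 − u, where 0 < u < 3 on the interval. Expanding, f(-1 − u) = u^4 + 9u^3 + 19u^2 + 14u + 1.
All 5 nonzero coefficients of this polynomial in u are positive; hence for u > 0 the value is a sum of positive terms (the constant 1 among them).
Therefore f(x) > 0 throughout (-4, -1), and f has no zero there.

f has no root in that interval.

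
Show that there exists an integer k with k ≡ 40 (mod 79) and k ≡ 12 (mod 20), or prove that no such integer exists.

The moduli 79 and 20 are coprime, so by the Chinese Remainder Theorem a unique solution modulo 1580 exists.
Any solution of the first congruence is k = 40 + 79t; substituting into the second, 79t ≡ 12 − 40 ≡ 12 (mod 20).
79 ≡ 19 (mod 20), so this reads 19t ≡ 12 (mod 20). To invert 19 modulo 20: 20 = 1·19 + 1, 19 = 19·1 + 0, and unwinding, 1 = 20 − 1·19. Thus 19⁻¹ ≡ -1 ≡ 19 (mod 20).
Therefore t ≡ 19·12 = 228 ≡ 8 (mod 20).
Taking t = 8 gives k = 40 + 79·8 = 672.
Verify: 672 = 8·79 + 40 and 672 = 33·20 + 12. ✓

k = 672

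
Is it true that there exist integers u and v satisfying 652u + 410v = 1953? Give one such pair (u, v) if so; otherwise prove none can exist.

Any value of 652u + 410v is a multiple of gcd(652, 410) = 2.
However 1953 leaves remainder 1 on division by 2.
So the equation is unsolvable over ℤ.

No such integers exist.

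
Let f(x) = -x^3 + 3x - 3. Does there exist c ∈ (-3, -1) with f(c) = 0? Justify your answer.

f(-3) = 15 and f(-1) = -5, which have opposite signs.
f is continuous everywhere (it is a polynomial), in particular on [-3, -1].
By the Intermediate Value Theorem f must vanish at some point of (-3, -1).

Yes, f has a root in the interval.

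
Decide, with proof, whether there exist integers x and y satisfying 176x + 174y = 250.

gcd(176, 174) = 2, and 2 divides 250, so integer solutions exist.
Dividing through by 2 reduces the equation to 88x + 87y = 125.
Dividing repeatedly: 88 = 1·87 + 1, 87 = 87·1 + 0.
Unwinding: 1 = 88 − 1·87, i.e. 88·1 + 87·(-1) = 1.
Multiplying through by 125: x = 1·125 = 125, y = (-1)·125 = -125 is a solution.
Shifting by a multiple of (87, −88) keeps it a solution: x = 125 − 1·87 = 38, y = -125 + 1·88 = -37.
Indeed 176·38 + 174·(-37) = 6688 − 6438 = 250.

x = 38, y = -37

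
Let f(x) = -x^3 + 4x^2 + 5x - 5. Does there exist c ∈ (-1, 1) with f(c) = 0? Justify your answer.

f(-1) = -5 and f(1) = 3, which have opposite signs.
f is continuous everywhere (it is a polynomial), in particular on [-1, 1].
So by the Intermediate Value Theorem there is a c strictly between -1 and 1 with f(c) = 0.

Yes, such a c exists.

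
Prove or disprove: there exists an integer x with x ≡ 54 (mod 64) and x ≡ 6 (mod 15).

Since 64 and 15 share no common factor, CRT says the pair of congruences has a solution (unique mod 960).
Write x = 54 + 64t and require 54 + 64t ≡ 6 (mod 15), i.e. 64t ≡ 12 (mod 15).
64 ≡ 4 (mod 15), so this reads 4t ≡ 12 (mod 15). To invert 4 modulo 15: 15 = 3·4 + 3, 4 = 1·3 + 1, 3 = 3·1 + 0, and unwinding, 1 = 4 − 1·3 = 4 − (15 − 3·4) = −15 + 4·4. Thus 4⁻¹ ≡ 4 (mod 15).
Multiplying by 4: t ≡ 4·12 = 48 ≡ 3 (mod 15).
Taking t = 3 gives x = 54 + 64·3 = 246.
Check: 246 mod 64 = 54, 246 mod 15 = 6. ✓

x = 246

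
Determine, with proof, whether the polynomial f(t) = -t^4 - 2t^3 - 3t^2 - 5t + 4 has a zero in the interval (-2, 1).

Yes, f has a root in the interval.

f(-2) = 2 and f(1) = -7, which have opposite signs.
Since f is a polynomial it is continuous on [-2, 1].
By the Intermediate Value Theorem f must vanish at some point of (-2, 1).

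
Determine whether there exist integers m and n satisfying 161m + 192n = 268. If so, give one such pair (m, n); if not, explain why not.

m = 140, n = -116

161 and 192 are coprime, so 161m + 192n ranges over all of ℤ.
Euclidean algorithm: 192 = 1·161 + 31, 161 = 5·31 + 6, 31 = 5·6 + 1, 6 = 6·1 + 0.
Working back up the chain: 1 = 31 − 5·6 = 31 − 5·(161 − 5·31) = −5·161 + 26·31 = −5·161 + 26·(192 − 1·161) = 26·192 − 31·161. So 161·(-31) + 192·26 = 1.
Times 268: 161·(-8308) + 192·6968 = 268, so (-8308, 6968) solves it.
Shifting by a multiple of (192, −161) keeps it a solution: m = -8308 + 44·192 = 140, n = 6968 − 44·161 = -116.
Indeed 161·140 + 192·(-116) = 22540 − 22272 = 268.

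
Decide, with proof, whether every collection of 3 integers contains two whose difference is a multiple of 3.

Try 3 consecutive integers, 12, 13, 14. Their remainders mod 3 are 0, 1, 2 — pairwise different, as any 3 ≤ 3 consecutive integers have distinct residues.
The differences between them range over 1, …, 2, none of which is divisible by 3.

No, the set {12, 13, 14} is a counterexample.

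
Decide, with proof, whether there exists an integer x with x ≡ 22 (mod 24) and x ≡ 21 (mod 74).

No, no such integer exists.

Reduce both congruences modulo 2, which divides 24 and 74: they say x ≡ 22 (mod 2) and x ≡ 21 (mod 2).
These are incompatible: 22 − 21 = 1 is not divisible by 2.
So no integer satisfies both congruences.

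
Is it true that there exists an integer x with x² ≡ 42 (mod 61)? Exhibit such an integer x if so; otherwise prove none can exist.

x = 15

x = 15 works: 15² = 225, and 225 − 42 = 183 = 3·61.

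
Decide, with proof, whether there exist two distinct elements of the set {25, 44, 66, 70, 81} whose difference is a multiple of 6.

Residues mod 6: 25↦1, 44↦2, 66↦0, 70↦4, 81↦3.
No residue repeats among the 5 elements, so no pair has difference ≡ 0 (mod 6).

No, no such pair exists.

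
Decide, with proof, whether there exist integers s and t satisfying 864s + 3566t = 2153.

gcd(864, 3566) = 2, so every integer of the form 864s + 3566t is a multiple of 2.
However 2153 leaves remainder 1 on division by 2.
Therefore 864s + 3566t = 2153 has no solution in integers.

There are no such integers.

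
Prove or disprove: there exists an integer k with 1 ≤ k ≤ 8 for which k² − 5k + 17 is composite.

There is no such integer k in that range.

The values for k = 1, 2, …, 8 are 13, 11, 11, 13, 17, 23, 31, 41, and each of these is prime.
So no value in the range makes the expression composite.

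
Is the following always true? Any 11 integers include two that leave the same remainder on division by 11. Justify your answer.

No; for instance {55, 56, 57, 58, 59, 60, 61, 62, 63, 64, 65} is a counterexample.

Try 11 consecutive integers, 55, 56, …, 65. Their remainders mod 11 are 0, 1, 2, 3, 4, 5, 6, 7, 8, 9, 10 — pairwise different, as any 11 ≤ 11 consecutive integers have distinct residues.
Hence this collection has no pair with equal remainders mod 11, disproving the claim.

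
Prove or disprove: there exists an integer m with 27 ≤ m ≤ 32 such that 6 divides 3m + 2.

At m = 27, 3·27 + 2 = 83 ≡ 5 (mod 6), and each step in m adds 3, giving residues 5, 2, 5, 2, 5, 2 for m = 27, 28, …, 32.
The residue 0 does not occur, so no m in [27, 32] makes 3m + 2 a multiple of 6.

There is no such integer m in that range.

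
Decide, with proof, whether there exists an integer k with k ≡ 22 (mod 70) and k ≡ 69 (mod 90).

No such integer exists.

Both moduli are multiples of 10 = gcd(70, 90), so any solution would satisfy k ≡ 22 and k ≡ 69 modulo 10 simultaneously.
These are incompatible: 22 − 69 = -47 is not divisible by 10.
Hence the system has no solution.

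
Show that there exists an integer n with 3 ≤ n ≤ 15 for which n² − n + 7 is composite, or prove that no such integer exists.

n = 5

At n = 5: 5² − 5 + 7 = 27 = 3·9, which is composite.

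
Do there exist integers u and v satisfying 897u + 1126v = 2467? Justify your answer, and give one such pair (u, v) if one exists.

897 and 1126 are coprime, so 897u + 1126v ranges over all of ℤ.
Euclidean algorithm: 1126 = 1·897 + 229, 897 = 3·229 + 210, 229 = 1·210 + 19, 210 = 11·19 + 1, 19 = 19·1 + 0.
Back-substituting, 1 = 210 − 11·19 = 210 − 11·(229 − 1·210) = −11·229 + 12·210 = −11·229 + 12·(897 − 3·229) = 12·897 − 47·229 = 12·897 − 47·(1126 − 1·897) = −47·1126 + 59·897; that is, 897·59 + 1126·(-47) = 1.
Times 2467: 897·145553 + 1126·(-115949) = 2467, so (145553, -115949) solves it.
Subtracting 129·1126 from u and adding 129·897 to v gives the tidier solution (299, -236).
Check: 897·299 + 1126·(-236) = 268203 − 265736 = 2467. ✓

u = 299, v = -236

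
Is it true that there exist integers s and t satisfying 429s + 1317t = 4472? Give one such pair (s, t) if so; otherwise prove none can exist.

There are no such integers.

Any value of 429s + 1317t is a multiple of gcd(429, 1317) = 3.
But 4472 is not a multiple of 3 (it leaves remainder 2).
Hence no integers s, t satisfy the equation.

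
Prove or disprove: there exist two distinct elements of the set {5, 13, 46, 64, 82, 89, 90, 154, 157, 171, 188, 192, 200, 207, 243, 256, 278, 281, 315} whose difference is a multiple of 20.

There is no such pair.

Reduce each element modulo 20: 5↦5, 13↦13, 46↦6, 64↦4, 82↦2, 89↦9, 90↦10, 154↦14, 157↦17, 171↦11, 188↦8, 192↦12, 200↦0, 207↦7, 243↦3, 256↦16, 278↦18, 281↦1, 315↦15.
All 19 residues are distinct, so no two elements differ by a multiple of 20.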